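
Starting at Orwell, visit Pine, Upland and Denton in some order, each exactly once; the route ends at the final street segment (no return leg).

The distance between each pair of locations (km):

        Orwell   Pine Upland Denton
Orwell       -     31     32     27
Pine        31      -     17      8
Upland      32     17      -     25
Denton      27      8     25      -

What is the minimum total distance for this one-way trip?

There are 3! = 6 possible orderings.
Orwell - Pine - Upland - Denton: 31+17+25 = 73
Orwell - Pine - Denton - Upland: 31+8+25 = 64
Orwell - Upland - Pine - Denton: 32+17+8 = 57
Orwell - Upland - Denton - Pine: 32+25+8 = 65
Orwell - Denton - Pine - Upland: 27+8+17 = 52
Orwell - Denton - Upland - Pine: 27+25+17 = 69
The minimum is 52.
One shortest path: Orwell → Denton → Pine → Upland.

Shortest open route: 52 km.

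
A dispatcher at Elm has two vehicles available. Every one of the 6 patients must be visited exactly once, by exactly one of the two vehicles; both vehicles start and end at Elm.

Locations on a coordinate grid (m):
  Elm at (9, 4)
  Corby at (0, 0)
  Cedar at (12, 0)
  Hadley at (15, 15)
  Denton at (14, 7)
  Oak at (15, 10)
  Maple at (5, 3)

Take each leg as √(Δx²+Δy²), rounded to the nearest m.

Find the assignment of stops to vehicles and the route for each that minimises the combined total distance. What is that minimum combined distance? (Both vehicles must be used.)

Try each way of splitting the stops between the two vehicles (each non-empty) and, for each split, find the best tour for each vehicle:
  {Corby} + {Cedar, Hadley, Denton, Oak, Maple}: 20 + 40 = 60
  {Cedar} + {Corby, Hadley, Denton, Oak, Maple}: 10 + 45 = 55
  {Corby, Cedar} + {Hadley, Denton, Oak, Maple}: 27 + 34 = 61
  {Hadley} + {Corby, Cedar, Denton, Oak, Maple}: 26 + 40 = 66
  {Corby, Hadley} + {Cedar, Denton, Oak, Maple}: 44 + 30 = 74
  {Cedar, Hadley} + {Corby, Denton, Oak, Maple}: 33 + 37 = 70
  … (31 splits in total)
  {Cedar, Hadley, Denton, Oak} + {Corby, Maple}: 33 + 20 = 53  ← best
Best: vehicle 1 Elm → Cedar → Denton → Hadley → Oak → Elm = 33; vehicle 2 Elm → Corby → Maple → Elm = 20; combined 53.

53 m — the smallest possible combined total.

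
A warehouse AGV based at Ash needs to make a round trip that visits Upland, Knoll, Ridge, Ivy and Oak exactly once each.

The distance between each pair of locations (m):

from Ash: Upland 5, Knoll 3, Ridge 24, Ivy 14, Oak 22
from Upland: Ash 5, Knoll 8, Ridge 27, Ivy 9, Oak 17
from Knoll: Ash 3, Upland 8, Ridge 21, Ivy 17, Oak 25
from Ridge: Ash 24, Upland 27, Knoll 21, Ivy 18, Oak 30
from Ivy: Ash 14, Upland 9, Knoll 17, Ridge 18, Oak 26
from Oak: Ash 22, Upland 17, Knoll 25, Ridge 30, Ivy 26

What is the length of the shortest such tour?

Ash→Upland→Knoll→Ridge→Ivy→Oak→Ash: 5+8+21+18+26+22 = 100
Ash→Upland→Knoll→Ridge→Oak→Ivy→Ash: 5+8+21+30+26+14 = 104
Ash→Upland→Knoll→Ivy→Ridge→Oak→Ash: 5+8+17+18+30+22 = 100
Ash→Upland→Knoll→Ivy→Oak→Ridge→Ash: 5+8+17+26+30+24 = 110
Ash→Upland→Knoll→Oak→Ridge→Ivy→Ash: 5+8+25+30+18+14 = 100
Ash→Upland→Knoll→Oak→Ivy→Ridge→Ash: 5+8+25+26+18+24 = 106
Ash→Upland→Ridge→Knoll→Ivy→Oak→Ash: 5+27+21+17+26+22 = 118
Ash→Upland→Ridge→Knoll→Oak→Ivy→Ash: 5+27+21+25+26+14 = 118
Ash→Upland→Ridge→Ivy→Knoll→Oak→Ash: 5+27+18+17+25+22 = 114
Ash→Upland→Ridge→Ivy→Oak→Knoll→Ash: 5+27+18+26+25+3 = 104
Ash→Upland→Ridge→Oak→Knoll→Ivy→Ash: 5+27+30+25+17+14 = 118
Ash→Upland→Ridge→Oak→Ivy→Knoll→Ash: 5+27+30+26+17+3 = 108
Ash→Upland→Ivy→Knoll→Ridge→Oak→Ash: 5+9+17+21+30+22 = 104
Ash→Upland→Ivy→Knoll→Oak→Ridge→Ash: 5+9+17+25+30+24 = 110
… (46 more)
Ash→Upland→Ivy→Ridge→Oak→Knoll→Ash: 5+9+18+30+25+3 = 90  ← best
The minimum is 90.
One optimal route: Ash → Upland → Ivy → Ridge → Oak → Knoll → Ash (or its reverse).

Shortest round trip = 90 m.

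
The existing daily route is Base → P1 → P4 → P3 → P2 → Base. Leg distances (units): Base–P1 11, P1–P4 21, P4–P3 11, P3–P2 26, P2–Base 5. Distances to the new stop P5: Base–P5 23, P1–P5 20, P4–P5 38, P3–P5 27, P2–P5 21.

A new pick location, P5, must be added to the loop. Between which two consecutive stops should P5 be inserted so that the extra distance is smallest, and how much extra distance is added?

Insertion cost between consecutive stops i–j is d(i,P5) + d(P5,j) − d(i,j):
  between Base and P1: 23 + 20 − 11 = 32
  between P1 and P4: 20 + 38 − 21 = 37
  between P4 and P3: 38 + 27 − 11 = 54
  between P3 and P2: 27 + 21 − 26 = 22
  between P2 and Base: 21 + 23 − 5 = 39
Cheapest insertion is between P3 and P2, adding 22.
New total = 74 + 22 = 96.

+22 — insert P5 between P3 and P2.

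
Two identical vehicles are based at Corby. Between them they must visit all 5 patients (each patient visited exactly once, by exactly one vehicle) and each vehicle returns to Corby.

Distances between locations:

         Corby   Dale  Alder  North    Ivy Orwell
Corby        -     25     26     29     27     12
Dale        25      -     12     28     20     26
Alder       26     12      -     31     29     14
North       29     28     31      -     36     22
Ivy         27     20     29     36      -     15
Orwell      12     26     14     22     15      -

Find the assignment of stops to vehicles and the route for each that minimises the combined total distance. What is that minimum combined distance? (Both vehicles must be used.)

There are 2^4 − 1 = 15 ways to divide the 5 stops into two non-empty groups. For each, the best each vehicle can do is its own shortest tour through its group:
  {Dale} + {Alder, North, Ivy, Orwell}: 50 + 116 = 166
  {Alder} + {Dale, North, Ivy, Orwell}: 52 + 104 = 156
  {Dale, Alder} + {North, Ivy, Orwell}: 63 + 92 = 155
  {North} + {Dale, Alder, Ivy, Orwell}: 58 + 85 = 143
  {Dale, North} + {Alder, Ivy, Orwell}: 82 + 82 = 164
  {Alder, North} + {Dale, Ivy, Orwell}: 86 + 72 = 158
  … (15 splits in total)
Best: vehicle 1 Corby → North → Corby = 58; vehicle 2 Corby → Alder → Dale → Ivy → Orwell → Corby = 85; combined 143.

143 — the smallest possible combined total.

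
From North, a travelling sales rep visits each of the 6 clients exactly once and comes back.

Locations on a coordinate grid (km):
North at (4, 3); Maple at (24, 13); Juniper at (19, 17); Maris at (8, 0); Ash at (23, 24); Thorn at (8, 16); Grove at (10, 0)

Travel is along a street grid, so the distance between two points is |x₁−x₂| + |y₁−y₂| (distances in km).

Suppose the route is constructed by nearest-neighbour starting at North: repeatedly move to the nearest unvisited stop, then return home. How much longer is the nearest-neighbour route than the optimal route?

From North: Maris=7, Grove=9, Thorn=17, Juniper=29, Maple=30, Ash=40 → choose Maris (7).
From Maris: Grove=2, Thorn=16, Juniper=28, Maple=29, Ash=39 → choose Grove (2).
From Grove: Thorn=18, Juniper=26, Maple=27, Ash=37 → choose Thorn (18).
From Thorn: Juniper=12, Maple=19, Ash=23 → choose Juniper (12).
From Juniper: Maple=9, Ash=11 → choose Maple (9).
From Maple: Ash=12 → choose Ash (12).
NN route North → Maris → Grove → Thorn → Juniper → Maple → Ash → North costs 100.
Optimal: North → Maris → Grove → Maple → Ash → Juniper → Thorn → North costs 88 (by enumerating all 360 distinct tours).
Excess = 100 − 88 = 12.

Excess over optimum: 12 km.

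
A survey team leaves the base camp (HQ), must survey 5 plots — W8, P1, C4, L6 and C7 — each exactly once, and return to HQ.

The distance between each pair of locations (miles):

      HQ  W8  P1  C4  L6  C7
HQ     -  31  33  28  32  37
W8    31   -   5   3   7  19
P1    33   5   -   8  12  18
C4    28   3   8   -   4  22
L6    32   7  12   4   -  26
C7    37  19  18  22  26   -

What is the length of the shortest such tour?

There are 60 distinct closed tours to check (reversals are equivalent).
HQ → W8 → P1 → C4 → L6 → C7 → HQ: 31+5+8+4+26+37 = 111
HQ → W8 → P1 → C4 → C7 → L6 → HQ: 31+5+8+22+26+32 = 124
HQ → W8 → P1 → L6 → C4 → C7 → HQ: 31+5+12+4+22+37 = 111
HQ → W8 → P1 → L6 → C7 → C4 → HQ: 31+5+12+26+22+28 = 124
HQ → W8 → P1 → C7 → C4 → L6 → HQ: 31+5+18+22+4+32 = 112
HQ → W8 → P1 → C7 → L6 → C4 → HQ: 31+5+18+26+4+28 = 112
HQ → W8 → C4 → P1 → L6 → C7 → HQ: 31+3+8+12+26+37 = 117
HQ → W8 → C4 → P1 → C7 → L6 → HQ: 31+3+8+18+26+32 = 118
HQ → W8 → C4 → L6 → P1 → C7 → HQ: 31+3+4+12+18+37 = 105
HQ → W8 → C4 → L6 → C7 → P1 → HQ: 31+3+4+26+18+33 = 115
HQ → W8 → C4 → C7 → P1 → L6 → HQ: 31+3+22+18+12+32 = 118
HQ → W8 → C4 → C7 → L6 → P1 → HQ: 31+3+22+26+12+33 = 127
HQ → W8 → L6 → P1 → C4 → C7 → HQ: 31+7+12+8+22+37 = 117
HQ → W8 → L6 → P1 → C7 → C4 → HQ: 31+7+12+18+22+28 = 118
… (46 more)
HQ → C4 → L6 → W8 → P1 → C7 → HQ: 28+4+7+5+18+37 = 99  ← best
The minimum is 99.
One optimal route: HQ → C4 → L6 → W8 → P1 → C7 → HQ (or its reverse).

Shortest round trip = 99 miles.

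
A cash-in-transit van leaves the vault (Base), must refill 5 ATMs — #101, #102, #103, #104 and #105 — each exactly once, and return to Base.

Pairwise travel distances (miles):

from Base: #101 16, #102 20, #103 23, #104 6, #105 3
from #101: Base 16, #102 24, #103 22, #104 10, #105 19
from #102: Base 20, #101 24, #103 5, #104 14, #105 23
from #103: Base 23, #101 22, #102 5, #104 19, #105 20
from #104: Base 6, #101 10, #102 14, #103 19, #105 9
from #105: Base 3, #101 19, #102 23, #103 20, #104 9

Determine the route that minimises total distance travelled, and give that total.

With 5 stops there are 5!/2 = 60 distinct round trips (a route and its reverse cost the same).
Base → #101 → #102 → #103 → #104 → #105 → Base: 16+24+5+19+9+3 = 76
Base → #101 → #102 → #103 → #105 → #104 → Base: 16+24+5+20+9+6 = 80
Base → #101 → #102 → #104 → #103 → #105 → Base: 16+24+14+19+20+3 = 96
Base → #101 → #102 → #104 → #105 → #103 → Base: 16+24+14+9+20+23 = 106
Base → #101 → #102 → #105 → #103 → #104 → Base: 16+24+23+20+19+6 = 108
Base → #101 → #102 → #105 → #104 → #103 → Base: 16+24+23+9+19+23 = 114
Base → #101 → #103 → #102 → #104 → #105 → Base: 16+22+5+14+9+3 = 69
Base → #101 → #103 → #102 → #105 → #104 → Base: 16+22+5+23+9+6 = 81
Base → #101 → #103 → #104 → #102 → #105 → Base: 16+22+19+14+23+3 = 97
Base → #101 → #103 → #104 → #105 → #102 → Base: 16+22+19+9+23+20 = 109
Base → #101 → #103 → #105 → #102 → #104 → Base: 16+22+20+23+14+6 = 101
Base → #101 → #103 → #105 → #104 → #102 → Base: 16+22+20+9+14+20 = 101
Base → #101 → #104 → #102 → #103 → #105 → Base: 16+10+14+5+20+3 = 68
Base → #101 → #104 → #102 → #105 → #103 → Base: 16+10+14+23+20+23 = 106
… (46 more)
The minimum is 68.
One optimal route: Base → #101 → #104 → #102 → #103 → #105 → Base (or its reverse).

Minimum total distance: 68 miles.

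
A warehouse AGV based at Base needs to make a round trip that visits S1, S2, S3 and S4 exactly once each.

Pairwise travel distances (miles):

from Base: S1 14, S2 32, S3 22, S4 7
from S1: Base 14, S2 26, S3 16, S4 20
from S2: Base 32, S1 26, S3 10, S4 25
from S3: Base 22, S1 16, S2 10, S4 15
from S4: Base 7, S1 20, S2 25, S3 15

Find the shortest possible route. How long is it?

Base→S1→S2→S3→S4→Base: 14+26+10+15+7 = 72
Base→S1→S2→S4→S3→Base: 14+26+25+15+22 = 102
Base→S1→S3→S2→S4→Base: 14+16+10+25+7 = 72
Base→S1→S3→S4→S2→Base: 14+16+15+25+32 = 102
Base→S1→S4→S2→S3→Base: 14+20+25+10+22 = 91
Base→S1→S4→S3→S2→Base: 14+20+15+10+32 = 91
Base→S2→S1→S3→S4→Base: 32+26+16+15+7 = 96
Base→S2→S1→S4→S3→Base: 32+26+20+15+22 = 115
Base→S2→S3→S1→S4→Base: 32+10+16+20+7 = 85
Base→S2→S4→S1→S3→Base: 32+25+20+16+22 = 115
Base→S3→S1→S2→S4→Base: 22+16+26+25+7 = 96
Base→S3→S2→S1→S4→Base: 22+10+26+20+7 = 85
The minimum is 72.
One optimal route: Base → S1 → S2 → S3 → S4 → Base (or its reverse).

Minimum total distance: 72 miles.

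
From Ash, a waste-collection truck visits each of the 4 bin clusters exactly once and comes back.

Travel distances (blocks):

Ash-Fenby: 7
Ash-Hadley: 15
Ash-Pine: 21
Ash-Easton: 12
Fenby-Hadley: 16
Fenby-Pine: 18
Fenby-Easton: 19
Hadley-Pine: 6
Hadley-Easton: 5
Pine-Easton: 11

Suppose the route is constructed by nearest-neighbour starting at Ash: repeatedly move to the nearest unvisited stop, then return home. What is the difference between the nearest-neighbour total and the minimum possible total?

Ash: Fenby=7, Easton=12, Hadley=15, Pine=21 ⇒ Fenby
Fenby: Hadley=16, Pine=18, Easton=19 ⇒ Hadley
Hadley: Easton=5, Pine=6 ⇒ Easton
Easton: Pine=11 ⇒ Pine
NN route Ash → Fenby → Hadley → Easton → Pine → Ash costs 60.
Optimal: Ash → Fenby → Pine → Hadley → Easton → Ash costs 48 (by enumerating all 12 distinct tours).
Excess = 60 − 48 = 12.

Excess over optimum: 12 blocks.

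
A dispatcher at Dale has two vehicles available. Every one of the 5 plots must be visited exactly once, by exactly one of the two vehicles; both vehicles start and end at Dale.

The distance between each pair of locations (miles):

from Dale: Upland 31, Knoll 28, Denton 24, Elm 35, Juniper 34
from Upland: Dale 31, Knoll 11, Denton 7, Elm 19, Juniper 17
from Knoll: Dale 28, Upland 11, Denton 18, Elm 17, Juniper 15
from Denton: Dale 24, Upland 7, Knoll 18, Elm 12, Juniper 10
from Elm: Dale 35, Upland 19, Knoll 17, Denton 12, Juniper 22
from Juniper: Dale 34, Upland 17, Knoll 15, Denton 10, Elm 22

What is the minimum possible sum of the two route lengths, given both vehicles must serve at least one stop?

Minimum combined distance: 160 miles.

Check every non-empty split of the stops between the two vehicles; for each half take its own optimal tour:
  {Upland} + {Knoll, Denton, Elm, Juniper}: 62 + 100 = 162
  {Knoll} + {Upland, Denton, Elm, Juniper}: 56 + 105 = 161
  {Upland, Knoll} + {Denton, Elm, Juniper}: 70 + 91 = 161
  {Denton} + {Upland, Knoll, Elm, Juniper}: 48 + 113 = 161
  {Upland, Denton} + {Knoll, Elm, Juniper}: 62 + 100 = 162
  {Knoll, Denton} + {Upland, Elm, Juniper}: 70 + 105 = 175
  … (15 splits in total)
  {Elm} + {Upland, Knoll, Denton, Juniper}: 70 + 90 = 160  ← best
Best: vehicle 1 Dale → Elm → Dale = 70; vehicle 2 Dale → Knoll → Upland → Denton → Juniper → Dale = 90; combined 160.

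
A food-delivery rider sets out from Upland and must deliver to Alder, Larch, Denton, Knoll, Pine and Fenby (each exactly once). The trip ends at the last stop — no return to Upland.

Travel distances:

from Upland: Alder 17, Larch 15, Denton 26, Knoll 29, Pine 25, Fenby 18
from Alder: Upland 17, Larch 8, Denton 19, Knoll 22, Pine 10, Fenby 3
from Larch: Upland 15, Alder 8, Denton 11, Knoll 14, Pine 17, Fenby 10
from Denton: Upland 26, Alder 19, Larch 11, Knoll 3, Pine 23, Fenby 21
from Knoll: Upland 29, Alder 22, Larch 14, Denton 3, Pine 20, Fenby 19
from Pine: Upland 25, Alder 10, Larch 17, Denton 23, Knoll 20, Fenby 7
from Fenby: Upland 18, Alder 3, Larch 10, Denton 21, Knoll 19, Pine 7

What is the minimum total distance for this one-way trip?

There are 6! = 720 possible orderings.
Upland → Alder → Larch → Denton → Knoll → Pine → Fenby: 17+8+11+3+20+7 = 66
Upland → Alder → Larch → Denton → Knoll → Fenby → Pine: 17+8+11+3+19+7 = 65
Upland → Alder → Larch → Denton → Pine → Knoll → Fenby: 17+8+11+23+20+19 = 98
Upland → Alder → Larch → Denton → Pine → Fenby → Knoll: 17+8+11+23+7+19 = 85
Upland → Alder → Larch → Denton → Fenby → Knoll → Pine: 17+8+11+21+19+20 = 96
Upland → Alder → Larch → Denton → Fenby → Pine → Knoll: 17+8+11+21+7+20 = 84
Upland → Alder → Larch → Knoll → Denton → Pine → Fenby: 17+8+14+3+23+7 = 72
Upland → Alder → Larch → Knoll → Denton → Fenby → Pine: 17+8+14+3+21+7 = 70
… (712 more)
Upland → Larch → Alder → Fenby → Pine → Knoll → Denton: 15+8+3+7+20+3 = 56  ← best
The minimum is 56.
One shortest path: Upland → Larch → Alder → Fenby → Pine → Knoll → Denton.

56 — the minimum one-way total.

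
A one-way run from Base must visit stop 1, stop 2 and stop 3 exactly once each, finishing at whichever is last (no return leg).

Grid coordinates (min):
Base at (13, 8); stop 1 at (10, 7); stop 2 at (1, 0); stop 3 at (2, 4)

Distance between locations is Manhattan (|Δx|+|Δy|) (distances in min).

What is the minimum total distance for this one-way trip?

There are 3! = 6 possible orderings.
Base - stop 1 - stop 2 - stop 3: 4+16+5 = 25
Base - stop 1 - stop 3 - stop 2: 4+11+5 = 20
Base - stop 2 - stop 1 - stop 3: 20+16+11 = 47
Base - stop 2 - stop 3 - stop 1: 20+5+11 = 36
Base - stop 3 - stop 1 - stop 2: 15+11+16 = 42
Base - stop 3 - stop 2 - stop 1: 15+5+16 = 36
The minimum is 20.
One shortest path: Base → stop 1 → stop 3 → stop 2.

Shortest open route: 20 min.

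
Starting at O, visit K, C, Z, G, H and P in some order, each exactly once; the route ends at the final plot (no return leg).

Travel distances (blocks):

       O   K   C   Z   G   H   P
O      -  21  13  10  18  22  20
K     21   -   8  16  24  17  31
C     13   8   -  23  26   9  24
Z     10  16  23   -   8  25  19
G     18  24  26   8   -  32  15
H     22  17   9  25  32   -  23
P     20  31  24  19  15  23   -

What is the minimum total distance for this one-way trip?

There are 6! = 720 possible orderings.
O → K → C → Z → G → H → P: 21+8+23+8+32+23 = 115
O → K → C → Z → G → P → H: 21+8+23+8+15+23 = 98
O → K → C → Z → H → G → P: 21+8+23+25+32+15 = 124
O → K → C → Z → H → P → G: 21+8+23+25+23+15 = 115
O → K → C → Z → P → G → H: 21+8+23+19+15+32 = 118
O → K → C → Z → P → H → G: 21+8+23+19+23+32 = 126
O → K → C → G → Z → H → P: 21+8+26+8+25+23 = 111
O → K → C → G → Z → P → H: 21+8+26+8+19+23 = 105
… (712 more)
O → Z → G → P → H → C → K: 10+8+15+23+9+8 = 73  ← best
The minimum is 73.
One shortest path: O → Z → G → P → H → C → K.

Minimum one-way distance = 73 blocks.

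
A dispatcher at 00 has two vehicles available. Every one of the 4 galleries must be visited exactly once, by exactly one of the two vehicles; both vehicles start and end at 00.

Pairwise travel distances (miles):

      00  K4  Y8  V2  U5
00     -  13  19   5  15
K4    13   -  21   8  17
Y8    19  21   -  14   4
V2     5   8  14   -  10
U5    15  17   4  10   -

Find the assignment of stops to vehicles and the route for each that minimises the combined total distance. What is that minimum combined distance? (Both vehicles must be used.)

Minimum combined distance: 63 miles.

Try each way of splitting the stops between the two vehicles (each non-empty) and, for each split, find the best tour for each vehicle:
  {K4} + {Y8, V2, U5}: 26 + 38 = 64
  {Y8} + {K4, V2, U5}: 38 + 45 = 83
  {K4, Y8} + {V2, U5}: 53 + 30 = 83
  {V2} + {K4, Y8, U5}: 10 + 53 = 63
  {K4, V2} + {Y8, U5}: 26 + 38 = 64
  {Y8, V2} + {K4, U5}: 38 + 45 = 83
  … (7 splits in total)
Best: vehicle 1 00 → V2 → 00 = 10; vehicle 2 00 → K4 → Y8 → U5 → 00 = 53; combined 63.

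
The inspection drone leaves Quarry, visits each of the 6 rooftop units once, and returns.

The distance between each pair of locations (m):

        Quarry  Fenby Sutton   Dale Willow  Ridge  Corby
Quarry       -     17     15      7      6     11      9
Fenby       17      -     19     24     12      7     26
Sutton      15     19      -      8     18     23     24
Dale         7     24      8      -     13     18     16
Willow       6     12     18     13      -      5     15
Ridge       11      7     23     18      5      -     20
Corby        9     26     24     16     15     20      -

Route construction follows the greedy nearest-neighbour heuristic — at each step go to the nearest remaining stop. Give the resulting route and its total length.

Quarry → [Willow:6 / Dale:7 / Corby:9 / Ridge:11 / Sutton:15 / Fenby:17] → Willow (6)
Willow → [Ridge:5 / Fenby:12 / Dale:13 / Corby:15 / Sutton:18] → Ridge (5)
Ridge → [Fenby:7 / Dale:18 / Corby:20 / Sutton:23] → Fenby (7)
Fenby → [Sutton:19 / Dale:24 / Corby:26] → Sutton (19)
Sutton → [Dale:8 / Corby:24] → Dale (8)
Dale → [Corby:16] → Corby (16)
Return Corby→Quarry: 9.
Total = 6 + 5 + 7 + 19 + 8 + 16 + 9 = 70.

Nearest-neighbour total = 70 m; route Quarry → Willow → Ridge → Fenby → Sutton → Dale → Corby → Quarry.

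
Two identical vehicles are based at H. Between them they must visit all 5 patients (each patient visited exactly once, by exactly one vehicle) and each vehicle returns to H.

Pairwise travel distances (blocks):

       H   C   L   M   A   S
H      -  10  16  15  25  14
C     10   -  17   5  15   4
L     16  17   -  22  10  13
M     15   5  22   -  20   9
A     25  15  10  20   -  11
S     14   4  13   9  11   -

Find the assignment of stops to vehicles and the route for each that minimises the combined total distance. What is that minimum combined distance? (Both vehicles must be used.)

Minimum combined distance: 81 blocks.

Check every non-empty split of the stops between the two vehicles; for each half take its own optimal tour:
  {C} + {L, M, A, S}: 20 + 61 = 81
  {L} + {C, M, A, S}: 32 + 60 = 92
  {C, L} + {M, A, S}: 43 + 60 = 103
  {M} + {C, L, A, S}: 30 + 51 = 81
  {C, M} + {L, A, S}: 30 + 51 = 81
  {L, M} + {C, A, S}: 53 + 50 = 103
  … (15 splits in total)
Best: vehicle 1 H → C → H = 20; vehicle 2 H → L → A → S → M → H = 61; combined 81.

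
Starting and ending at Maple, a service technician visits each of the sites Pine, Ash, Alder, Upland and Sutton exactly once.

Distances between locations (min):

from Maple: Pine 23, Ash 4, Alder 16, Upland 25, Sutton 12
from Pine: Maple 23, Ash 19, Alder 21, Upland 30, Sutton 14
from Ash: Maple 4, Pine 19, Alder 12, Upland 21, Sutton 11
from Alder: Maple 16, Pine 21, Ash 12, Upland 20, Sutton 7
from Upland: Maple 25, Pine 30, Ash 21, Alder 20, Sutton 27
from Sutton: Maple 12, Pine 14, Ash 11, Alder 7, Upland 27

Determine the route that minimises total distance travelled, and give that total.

89 min — the shortest possible round trip.

There are 60 distinct closed tours to check (reversals are equivalent).
Maple → Pine → Ash → Alder → Upland → Sutton → Maple: 23+19+12+20+27+12 = 113
Maple → Pine → Ash → Alder → Sutton → Upland → Maple: 23+19+12+7+27+25 = 113
Maple → Pine → Ash → Upland → Alder → Sutton → Maple: 23+19+21+20+7+12 = 102
Maple → Pine → Ash → Upland → Sutton → Alder → Maple: 23+19+21+27+7+16 = 113
Maple → Pine → Ash → Sutton → Alder → Upland → Maple: 23+19+11+7+20+25 = 105
Maple → Pine → Ash → Sutton → Upland → Alder → Maple: 23+19+11+27+20+16 = 116
Maple → Pine → Alder → Ash → Upland → Sutton → Maple: 23+21+12+21+27+12 = 116
Maple → Pine → Alder → Ash → Sutton → Upland → Maple: 23+21+12+11+27+25 = 119
Maple → Pine → Alder → Upland → Ash → Sutton → Maple: 23+21+20+21+11+12 = 108
Maple → Pine → Alder → Upland → Sutton → Ash → Maple: 23+21+20+27+11+4 = 106
Maple → Pine → Alder → Sutton → Ash → Upland → Maple: 23+21+7+11+21+25 = 108
Maple → Pine → Alder → Sutton → Upland → Ash → Maple: 23+21+7+27+21+4 = 103
Maple → Pine → Upland → Ash → Alder → Sutton → Maple: 23+30+21+12+7+12 = 105
Maple → Pine → Upland → Ash → Sutton → Alder → Maple: 23+30+21+11+7+16 = 108
… (46 more)
Maple → Pine → Sutton → Alder → Upland → Ash → Maple: 23+14+7+20+21+4 = 89  ← best
The minimum is 89.
One optimal route: Maple → Pine → Sutton → Alder → Upland → Ash → Maple (or its reverse).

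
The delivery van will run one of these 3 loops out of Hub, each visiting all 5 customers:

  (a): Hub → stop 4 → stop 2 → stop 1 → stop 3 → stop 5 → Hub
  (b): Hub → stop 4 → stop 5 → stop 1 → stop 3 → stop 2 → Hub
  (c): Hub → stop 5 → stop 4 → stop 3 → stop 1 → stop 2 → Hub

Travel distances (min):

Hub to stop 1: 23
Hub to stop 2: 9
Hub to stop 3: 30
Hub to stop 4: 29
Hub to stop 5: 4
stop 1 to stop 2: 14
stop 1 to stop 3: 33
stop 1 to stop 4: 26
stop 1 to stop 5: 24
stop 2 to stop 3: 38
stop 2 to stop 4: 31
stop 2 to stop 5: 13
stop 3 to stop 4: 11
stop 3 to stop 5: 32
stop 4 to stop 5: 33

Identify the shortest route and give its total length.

Shortest is (c), total 104 min.

(a): 29 + 31 + 14 + 33 + 32 + 4 = 143
(b): 29 + 33 + 24 + 33 + 38 + 9 = 166
(c): 4 + 33 + 11 + 33 + 14 + 9 = 104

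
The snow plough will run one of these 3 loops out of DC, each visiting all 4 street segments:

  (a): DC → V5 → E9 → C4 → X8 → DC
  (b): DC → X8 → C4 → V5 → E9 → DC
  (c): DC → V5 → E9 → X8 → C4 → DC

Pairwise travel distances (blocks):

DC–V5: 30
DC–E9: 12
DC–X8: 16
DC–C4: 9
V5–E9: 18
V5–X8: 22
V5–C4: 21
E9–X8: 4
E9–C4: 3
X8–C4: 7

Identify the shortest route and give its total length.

68 blocks — (c) is the shortest.

(a): 30 + 18 + 3 + 7 + 16 = 74
(b): 16 + 7 + 21 + 18 + 12 = 74
(c): 30 + 18 + 4 + 7 + 9 = 68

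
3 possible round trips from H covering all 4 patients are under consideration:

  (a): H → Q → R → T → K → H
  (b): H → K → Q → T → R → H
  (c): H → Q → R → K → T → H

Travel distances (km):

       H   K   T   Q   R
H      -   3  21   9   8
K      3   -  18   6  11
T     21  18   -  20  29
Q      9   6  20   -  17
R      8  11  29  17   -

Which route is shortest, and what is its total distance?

66 km — (b) is the shortest.

(a): 9 + 17 + 29 + 18 + 3 = 76
(b): 3 + 6 + 20 + 29 + 8 = 66
(c): 9 + 17 + 11 + 18 + 21 = 76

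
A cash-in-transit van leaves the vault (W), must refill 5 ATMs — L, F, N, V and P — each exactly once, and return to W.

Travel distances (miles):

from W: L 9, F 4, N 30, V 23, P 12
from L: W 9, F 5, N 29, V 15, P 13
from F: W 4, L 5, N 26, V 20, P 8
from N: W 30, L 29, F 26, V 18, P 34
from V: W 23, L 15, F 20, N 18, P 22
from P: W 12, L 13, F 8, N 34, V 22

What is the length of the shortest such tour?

There are 60 distinct closed tours to check (reversals are equivalent).
W→L→F→N→V→P→W: 9+5+26+18+22+12 = 92
W→L→F→N→P→V→W: 9+5+26+34+22+23 = 119
W→L→F→V→N→P→W: 9+5+20+18+34+12 = 98
W→L→F→V→P→N→W: 9+5+20+22+34+30 = 120
W→L→F→P→N→V→W: 9+5+8+34+18+23 = 97
W→L→F→P→V→N→W: 9+5+8+22+18+30 = 92
W→L→N→F→V→P→W: 9+29+26+20+22+12 = 118
W→L→N→F→P→V→W: 9+29+26+8+22+23 = 117
W→L→N→V→F→P→W: 9+29+18+20+8+12 = 96
W→L→N→V→P→F→W: 9+29+18+22+8+4 = 90
W→L→N→P→F→V→W: 9+29+34+8+20+23 = 123
W→L→N→P→V→F→W: 9+29+34+22+20+4 = 118
W→L→V→F→N→P→W: 9+15+20+26+34+12 = 116
W→L→V→F→P→N→W: 9+15+20+8+34+30 = 116
… (46 more)
W→L→V→N→F→P→W: 9+15+18+26+8+12 = 88  ← best
The minimum is 88.
One optimal route: W → L → V → N → F → P → W (or its reverse).

Shortest round trip = 88 miles.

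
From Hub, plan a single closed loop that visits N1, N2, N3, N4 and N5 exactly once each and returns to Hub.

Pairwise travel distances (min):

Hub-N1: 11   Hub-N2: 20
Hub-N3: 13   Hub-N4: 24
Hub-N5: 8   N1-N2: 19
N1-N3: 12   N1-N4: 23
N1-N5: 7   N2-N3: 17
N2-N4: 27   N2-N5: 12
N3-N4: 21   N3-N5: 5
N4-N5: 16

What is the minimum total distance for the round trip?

91 min — the shortest possible round trip.

There are 60 distinct closed tours to check (reversals are equivalent).
Hub → N1 → N2 → N3 → N4 → N5 → Hub: 11+19+17+21+16+8 = 92
Hub → N1 → N2 → N3 → N5 → N4 → Hub: 11+19+17+5+16+24 = 92
Hub → N1 → N2 → N4 → N3 → N5 → Hub: 11+19+27+21+5+8 = 91
Hub → N1 → N2 → N4 → N5 → N3 → Hub: 11+19+27+16+5+13 = 91
Hub → N1 → N2 → N5 → N3 → N4 → Hub: 11+19+12+5+21+24 = 92
Hub → N1 → N2 → N5 → N4 → N3 → Hub: 11+19+12+16+21+13 = 92
Hub → N1 → N3 → N2 → N4 → N5 → Hub: 11+12+17+27+16+8 = 91
Hub → N1 → N3 → N2 → N5 → N4 → Hub: 11+12+17+12+16+24 = 92
Hub → N1 → N3 → N4 → N2 → N5 → Hub: 11+12+21+27+12+8 = 91
Hub → N1 → N3 → N4 → N5 → N2 → Hub: 11+12+21+16+12+20 = 92
Hub → N1 → N3 → N5 → N2 → N4 → Hub: 11+12+5+12+27+24 = 91
Hub → N1 → N3 → N5 → N4 → N2 → Hub: 11+12+5+16+27+20 = 91
Hub → N1 → N4 → N2 → N3 → N5 → Hub: 11+23+27+17+5+8 = 91
Hub → N1 → N4 → N2 → N5 → N3 → Hub: 11+23+27+12+5+13 = 91
… (46 more)
The minimum is 91.
One optimal route: Hub → N1 → N2 → N4 → N3 → N5 → Hub (or its reverse).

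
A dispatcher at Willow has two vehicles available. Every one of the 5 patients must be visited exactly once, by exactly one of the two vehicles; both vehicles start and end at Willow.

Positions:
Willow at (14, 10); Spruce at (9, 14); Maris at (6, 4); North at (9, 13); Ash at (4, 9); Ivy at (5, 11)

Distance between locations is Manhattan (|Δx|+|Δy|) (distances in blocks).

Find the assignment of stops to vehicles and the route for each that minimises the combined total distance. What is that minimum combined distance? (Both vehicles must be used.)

Check every non-empty split of the stops between the two vehicles; for each half take its own optimal tour:
  {Spruce} + {Maris, North, Ash, Ivy}: 18 + 38 = 56
  {Maris} + {Spruce, North, Ash, Ivy}: 28 + 30 = 58
  {Spruce, Maris} + {North, Ash, Ivy}: 36 + 28 = 64
  {North} + {Spruce, Maris, Ash, Ivy}: 16 + 40 = 56
  {Spruce, North} + {Maris, Ash, Ivy}: 18 + 34 = 52
  {Maris, North} + {Spruce, Ash, Ivy}: 34 + 30 = 64
  … (15 splits in total)
Best: vehicle 1 Willow → Spruce → North → Willow = 18; vehicle 2 Willow → Maris → Ash → Ivy → Willow = 34; combined 52.

52 blocks — the smallest possible combined total.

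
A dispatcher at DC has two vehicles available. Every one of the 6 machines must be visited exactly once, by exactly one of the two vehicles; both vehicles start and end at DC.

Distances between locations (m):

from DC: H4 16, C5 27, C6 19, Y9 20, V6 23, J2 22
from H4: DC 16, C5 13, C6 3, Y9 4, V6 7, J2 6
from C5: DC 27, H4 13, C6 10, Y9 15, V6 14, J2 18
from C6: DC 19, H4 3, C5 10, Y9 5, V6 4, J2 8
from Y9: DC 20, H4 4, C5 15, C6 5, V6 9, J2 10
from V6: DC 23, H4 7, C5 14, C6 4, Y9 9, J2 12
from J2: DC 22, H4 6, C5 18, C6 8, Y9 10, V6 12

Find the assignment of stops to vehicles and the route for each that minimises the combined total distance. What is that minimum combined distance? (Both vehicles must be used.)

Try each way of splitting the stops between the two vehicles (each non-empty) and, for each split, find the best tour for each vehicle:
  {H4} + {C5, C6, Y9, V6, J2}: 32 + 82 = 114
  {C5} + {H4, C6, Y9, V6, J2}: 54 + 63 = 117
  {H4, C5} + {C6, Y9, V6, J2}: 56 + 63 = 119
  {C6} + {H4, C5, Y9, V6, J2}: 38 + 82 = 120
  {H4, C6} + {C5, Y9, V6, J2}: 38 + 82 = 120
  {C5, C6} + {H4, Y9, V6, J2}: 56 + 63 = 119
  … (31 splits in total)
Best: vehicle 1 DC → H4 → DC = 32; vehicle 2 DC → C5 → C6 → V6 → Y9 → J2 → DC = 82; combined 114.

114 m — the smallest possible combined total.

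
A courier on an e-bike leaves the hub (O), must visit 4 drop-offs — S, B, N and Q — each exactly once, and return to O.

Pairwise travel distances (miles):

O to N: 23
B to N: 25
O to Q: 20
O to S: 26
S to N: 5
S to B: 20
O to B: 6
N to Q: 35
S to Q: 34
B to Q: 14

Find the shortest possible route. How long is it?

There are 12 distinct closed tours to check (reversals are equivalent).
O → S → B → N → Q → O: 26+20+25+35+20 = 126
O → S → B → Q → N → O: 26+20+14+35+23 = 118
O → S → N → B → Q → O: 26+5+25+14+20 = 90
O → S → N → Q → B → O: 26+5+35+14+6 = 86
O → S → Q → B → N → O: 26+34+14+25+23 = 122
O → S → Q → N → B → O: 26+34+35+25+6 = 126
O → B → S → N → Q → O: 6+20+5+35+20 = 86
O → B → S → Q → N → O: 6+20+34+35+23 = 118
O → B → N → S → Q → O: 6+25+5+34+20 = 90
O → B → Q → S → N → O: 6+14+34+5+23 = 82
O → N → S → B → Q → O: 23+5+20+14+20 = 82
O → N → B → S → Q → O: 23+25+20+34+20 = 122
The minimum is 82.
One optimal route: O → B → Q → S → N → O (or its reverse).

Shortest round trip = 82 miles.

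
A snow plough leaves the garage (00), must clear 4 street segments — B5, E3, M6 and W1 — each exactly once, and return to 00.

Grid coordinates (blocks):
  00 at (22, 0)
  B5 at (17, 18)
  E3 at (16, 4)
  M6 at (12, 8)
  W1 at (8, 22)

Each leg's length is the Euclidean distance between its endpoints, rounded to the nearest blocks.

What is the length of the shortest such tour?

Minimum total distance: 57 blocks.

With 4 stops there are 4!/2 = 12 distinct round trips (a route and its reverse cost the same).
00 - B5 - E3 - M6 - W1 - 00: 19+14+6+15+26 = 80
00 - B5 - E3 - W1 - M6 - 00: 19+14+20+15+13 = 81
00 - B5 - M6 - E3 - W1 - 00: 19+11+6+20+26 = 82
00 - B5 - M6 - W1 - E3 - 00: 19+11+15+20+7 = 72
00 - B5 - W1 - E3 - M6 - 00: 19+10+20+6+13 = 68
00 - B5 - W1 - M6 - E3 - 00: 19+10+15+6+7 = 57
00 - E3 - B5 - M6 - W1 - 00: 7+14+11+15+26 = 73
00 - E3 - B5 - W1 - M6 - 00: 7+14+10+15+13 = 59
00 - E3 - M6 - B5 - W1 - 00: 7+6+11+10+26 = 60
00 - E3 - W1 - B5 - M6 - 00: 7+20+10+11+13 = 61
00 - M6 - B5 - E3 - W1 - 00: 13+11+14+20+26 = 84
00 - M6 - E3 - B5 - W1 - 00: 13+6+14+10+26 = 69
The minimum is 57.
One optimal route: 00 → B5 → W1 → M6 → E3 → 00 (or its reverse).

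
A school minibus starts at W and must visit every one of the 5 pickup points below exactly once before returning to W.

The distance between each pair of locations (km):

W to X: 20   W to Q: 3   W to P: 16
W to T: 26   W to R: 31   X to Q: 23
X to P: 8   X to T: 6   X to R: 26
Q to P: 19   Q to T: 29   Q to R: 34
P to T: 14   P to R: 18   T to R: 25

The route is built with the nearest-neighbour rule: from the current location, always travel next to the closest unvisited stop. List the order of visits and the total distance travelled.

From W: distances to unvisited — Q=3, P=16, X=20, T=26, R=31. Nearest is Q (3).
From Q: distances to unvisited — P=19, X=23, T=29, R=34. Nearest is P (19).
From P: distances to unvisited — X=8, T=14, R=18. Nearest is X (8).
From X: distances to unvisited — T=6, R=26. Nearest is T (6).
From T: distances to unvisited — R=25. Nearest is R (25).
Return R→W: 31.
Total = 3 + 19 + 8 + 6 + 25 + 31 = 92.

Total distance 92 km via the nearest-neighbour route W → Q → P → X → T → R → W.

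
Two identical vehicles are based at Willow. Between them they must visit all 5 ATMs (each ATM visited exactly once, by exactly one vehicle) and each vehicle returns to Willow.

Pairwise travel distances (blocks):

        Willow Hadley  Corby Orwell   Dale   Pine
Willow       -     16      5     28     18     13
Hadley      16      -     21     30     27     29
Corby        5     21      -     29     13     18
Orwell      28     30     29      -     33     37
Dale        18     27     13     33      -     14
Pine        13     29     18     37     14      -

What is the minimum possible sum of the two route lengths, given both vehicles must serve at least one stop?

Minimum combined distance: 116 blocks.

There are 2^4 − 1 = 15 ways to divide the 5 stops into two non-empty groups. For each, the best each vehicle can do is its own shortest tour through its group:
  {Hadley} + {Corby, Orwell, Dale, Pine}: 32 + 94 = 126
  {Corby} + {Hadley, Orwell, Dale, Pine}: 10 + 106 = 116
  {Hadley, Corby} + {Orwell, Dale, Pine}: 42 + 88 = 130
  {Orwell} + {Hadley, Corby, Dale, Pine}: 56 + 77 = 133
  {Hadley, Orwell} + {Corby, Dale, Pine}: 74 + 45 = 119
  {Corby, Orwell} + {Hadley, Dale, Pine}: 62 + 70 = 132
  … (15 splits in total)
Best: vehicle 1 Willow → Corby → Willow = 10; vehicle 2 Willow → Hadley → Orwell → Dale → Pine → Willow = 106; combined 116.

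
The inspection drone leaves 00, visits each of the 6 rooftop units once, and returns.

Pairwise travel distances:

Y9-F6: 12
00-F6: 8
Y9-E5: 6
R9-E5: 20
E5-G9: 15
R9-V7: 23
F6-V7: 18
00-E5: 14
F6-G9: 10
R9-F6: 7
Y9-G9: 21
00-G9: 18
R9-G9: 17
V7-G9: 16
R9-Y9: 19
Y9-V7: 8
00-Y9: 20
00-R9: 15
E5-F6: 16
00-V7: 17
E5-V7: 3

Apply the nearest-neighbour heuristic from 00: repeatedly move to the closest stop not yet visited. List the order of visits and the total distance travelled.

Total distance 78 via the nearest-neighbour route 00 → F6 → R9 → G9 → E5 → V7 → Y9 → 00.

At 00 the remaining stops are F6 8, E5 14, R9 15, V7 17, G9 18, Y9 20; go to F6.
At F6 the remaining stops are R9 7, G9 10, Y9 12, E5 16, V7 18; go to R9.
At R9 the remaining stops are G9 17, Y9 19, E5 20, V7 23; go to G9.
At G9 the remaining stops are E5 15, V7 16, Y9 21; go to E5.
At E5 the remaining stops are V7 3, Y9 6; go to V7.
At V7 the remaining stops are Y9 8; go to Y9.
Return Y9→00: 20.
Total = 8 + 7 + 17 + 15 + 3 + 8 + 20 = 78.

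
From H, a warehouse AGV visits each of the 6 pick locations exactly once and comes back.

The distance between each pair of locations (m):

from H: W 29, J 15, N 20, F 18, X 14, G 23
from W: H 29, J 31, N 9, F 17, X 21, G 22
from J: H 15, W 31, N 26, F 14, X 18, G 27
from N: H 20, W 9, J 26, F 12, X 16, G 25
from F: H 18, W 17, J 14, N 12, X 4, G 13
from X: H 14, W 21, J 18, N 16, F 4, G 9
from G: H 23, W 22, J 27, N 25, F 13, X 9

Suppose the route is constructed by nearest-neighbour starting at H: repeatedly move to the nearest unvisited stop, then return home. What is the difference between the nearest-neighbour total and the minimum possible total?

10 m longer than the optimal tour.

From H: X=14, J=15, F=18, N=20, G=23, W=29 → choose X (14).
From X: F=4, G=9, N=16, J=18, W=21 → choose F (4).
From F: N=12, G=13, J=14, W=17 → choose N (12).
From N: W=9, G=25, J=26 → choose W (9).
From W: G=22, J=31 → choose G (22).
From G: J=27 → choose J (27).
NN route H → X → F → N → W → G → J → H costs 103.
Optimal: H → J → F → X → G → W → N → H costs 93 (by enumerating all 360 distinct tours).
Excess = 103 − 93 = 10.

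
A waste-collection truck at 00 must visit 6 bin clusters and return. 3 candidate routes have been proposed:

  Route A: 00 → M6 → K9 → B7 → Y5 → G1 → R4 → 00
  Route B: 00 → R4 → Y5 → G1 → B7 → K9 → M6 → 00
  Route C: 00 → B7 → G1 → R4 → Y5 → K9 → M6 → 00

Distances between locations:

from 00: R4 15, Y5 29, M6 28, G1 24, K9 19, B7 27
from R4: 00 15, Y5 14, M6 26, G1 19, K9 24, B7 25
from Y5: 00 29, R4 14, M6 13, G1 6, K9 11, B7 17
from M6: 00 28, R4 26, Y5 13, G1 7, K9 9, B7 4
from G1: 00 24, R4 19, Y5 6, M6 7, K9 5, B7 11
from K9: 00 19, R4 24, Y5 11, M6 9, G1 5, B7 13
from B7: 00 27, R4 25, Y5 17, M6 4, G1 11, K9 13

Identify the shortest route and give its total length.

Shortest is Route B, total 96.

Route A: 28 + 9 + 13 + 17 + 6 + 19 + 15 = 107
Route B: 15 + 14 + 6 + 11 + 13 + 9 + 28 = 96
Route C: 27 + 11 + 19 + 14 + 11 + 9 + 28 = 119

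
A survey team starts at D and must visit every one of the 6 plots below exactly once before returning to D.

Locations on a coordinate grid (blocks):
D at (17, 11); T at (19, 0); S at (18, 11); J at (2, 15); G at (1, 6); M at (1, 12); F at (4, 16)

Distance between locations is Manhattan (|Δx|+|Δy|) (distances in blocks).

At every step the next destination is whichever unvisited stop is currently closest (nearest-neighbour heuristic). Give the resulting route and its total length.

68 blocks along D → S → T → G → M → J → F → D.

At D the remaining stops are S 1, T 13, M 17, F 18, J 19, G 21; go to S.
At S the remaining stops are T 12, M 18, F 19, J 20, G 22; go to T.
At T the remaining stops are G 24, M 30, F 31, J 32; go to G.
At G the remaining stops are M 6, J 10, F 13; go to M.
At M the remaining stops are J 4, F 7; go to J.
At J the remaining stops are F 3; go to F.
Return F→D: 18.
Total = 1 + 12 + 24 + 6 + 4 + 3 + 18 = 68.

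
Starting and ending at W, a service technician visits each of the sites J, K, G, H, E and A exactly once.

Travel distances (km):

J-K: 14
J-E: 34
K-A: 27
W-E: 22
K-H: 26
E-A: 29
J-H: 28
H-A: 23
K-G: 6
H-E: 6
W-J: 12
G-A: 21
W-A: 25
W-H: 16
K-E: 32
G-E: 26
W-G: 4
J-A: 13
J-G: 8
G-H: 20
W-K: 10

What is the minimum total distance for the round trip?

88 km — the shortest possible round trip.

W→J→K→G→H→E→A→W: 12+14+6+20+6+29+25 = 112
W→J→K→G→H→A→E→W: 12+14+6+20+23+29+22 = 126
W→J→K→G→E→H→A→W: 12+14+6+26+6+23+25 = 112
W→J→K→G→E→A→H→W: 12+14+6+26+29+23+16 = 126
W→J→K→G→A→H→E→W: 12+14+6+21+23+6+22 = 104
W→J→K→G→A→E→H→W: 12+14+6+21+29+6+16 = 104
W→J→K→H→G→E→A→W: 12+14+26+20+26+29+25 = 152
W→J→K→H→G→A→E→W: 12+14+26+20+21+29+22 = 144
… (352 more)
W→K→G→J→A→H→E→W: 10+6+8+13+23+6+22 = 88  ← best
The minimum is 88.
One optimal route: W → K → G → J → A → H → E → W (or its reverse).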